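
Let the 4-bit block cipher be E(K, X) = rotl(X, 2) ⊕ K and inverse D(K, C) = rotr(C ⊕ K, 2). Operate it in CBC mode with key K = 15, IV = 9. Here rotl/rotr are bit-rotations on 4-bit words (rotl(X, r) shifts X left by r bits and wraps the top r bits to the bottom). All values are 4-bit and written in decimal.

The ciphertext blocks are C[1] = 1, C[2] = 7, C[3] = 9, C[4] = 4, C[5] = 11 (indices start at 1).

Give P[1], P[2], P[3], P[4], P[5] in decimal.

P[1] = 2, P[2] = 3, P[3] = 14, P[4] = 7, P[5] = 5

CBC decryption: P_i = D(K, C_i) ⊕ C_{i−1}, with C_{0} = IV.
P[1]: D(K, 1) = 11; 11 ⊕ 9 = 2.
P[2]: D(K, 7) = 2; 2 ⊕ 1 = 3.
P[3]: D(K, 9) = 9; 9 ⊕ 7 = 14.
P[4]: D(K, 4) = 14; 14 ⊕ 9 = 7.
P[5]: D(K, 11) = 1; 1 ⊕ 4 = 5.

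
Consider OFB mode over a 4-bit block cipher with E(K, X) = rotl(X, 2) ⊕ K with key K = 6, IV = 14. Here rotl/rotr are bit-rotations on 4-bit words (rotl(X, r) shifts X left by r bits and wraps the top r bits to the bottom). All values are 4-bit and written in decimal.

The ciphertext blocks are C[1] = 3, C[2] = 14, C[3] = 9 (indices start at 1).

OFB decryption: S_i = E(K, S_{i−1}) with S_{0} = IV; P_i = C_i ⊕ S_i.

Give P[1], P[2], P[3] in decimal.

P[1] = 14, P[2] = 15, P[3] = 11

P[1]: S = E(K, 14) = 13; 3 ⊕ 13 = 14.
P[2]: S = E(K, 13) = 1; 14 ⊕ 1 = 15.
P[3]: S = E(K, 1) = 2; 9 ⊕ 2 = 11.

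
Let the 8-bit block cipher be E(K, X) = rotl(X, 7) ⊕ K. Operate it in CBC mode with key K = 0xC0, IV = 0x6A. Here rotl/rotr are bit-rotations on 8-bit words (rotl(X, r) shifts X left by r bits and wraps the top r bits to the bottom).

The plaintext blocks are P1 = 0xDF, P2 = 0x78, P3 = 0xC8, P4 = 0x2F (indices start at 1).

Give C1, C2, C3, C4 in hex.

CBC encryption: C_i = E(K, P_i ⊕ C_{i−1}), with C_{0} = IV.
C1: P1 ⊕ 0x6A = 0xB5; E(K, 0xB5) = 0x1A.
C2: P2 ⊕ 0x1A = 0x62; E(K, 0x62) = 0xF1.
C3: P3 ⊕ 0xF1 = 0x39; E(K, 0x39) = 0x5C.
C4: P4 ⊕ 0x5C = 0x73; E(K, 0x73) = 0x79.

C1 = 0x1A, C2 = 0xF1, C3 = 0x5C, C4 = 0x79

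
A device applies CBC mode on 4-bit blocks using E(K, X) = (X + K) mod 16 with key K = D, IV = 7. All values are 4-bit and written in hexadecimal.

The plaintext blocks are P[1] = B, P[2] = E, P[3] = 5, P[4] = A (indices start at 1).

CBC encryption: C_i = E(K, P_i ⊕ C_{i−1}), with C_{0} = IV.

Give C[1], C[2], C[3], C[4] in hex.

C[1]: P[1] ⊕ 7 = C; E(K, C) = 9.
C[2]: P[2] ⊕ 9 = 7; E(K, 7) = 4.
C[3]: P[3] ⊕ 4 = 1; E(K, 1) = E.
C[4]: P[4] ⊕ E = 4; E(K, 4) = 1.

C[1] = 9, C[2] = 4, C[3] = E, C[4] = 1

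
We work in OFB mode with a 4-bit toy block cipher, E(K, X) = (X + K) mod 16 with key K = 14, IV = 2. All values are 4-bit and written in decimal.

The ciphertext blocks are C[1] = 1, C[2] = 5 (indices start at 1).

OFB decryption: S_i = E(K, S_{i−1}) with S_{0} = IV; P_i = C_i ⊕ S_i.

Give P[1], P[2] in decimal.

P[1] = 1, P[2] = 11

P[1]: S = E(K, 2) = 0; 1 ⊕ 0 = 1.
P[2]: S = E(K, 0) = 14; 5 ⊕ 14 = 11.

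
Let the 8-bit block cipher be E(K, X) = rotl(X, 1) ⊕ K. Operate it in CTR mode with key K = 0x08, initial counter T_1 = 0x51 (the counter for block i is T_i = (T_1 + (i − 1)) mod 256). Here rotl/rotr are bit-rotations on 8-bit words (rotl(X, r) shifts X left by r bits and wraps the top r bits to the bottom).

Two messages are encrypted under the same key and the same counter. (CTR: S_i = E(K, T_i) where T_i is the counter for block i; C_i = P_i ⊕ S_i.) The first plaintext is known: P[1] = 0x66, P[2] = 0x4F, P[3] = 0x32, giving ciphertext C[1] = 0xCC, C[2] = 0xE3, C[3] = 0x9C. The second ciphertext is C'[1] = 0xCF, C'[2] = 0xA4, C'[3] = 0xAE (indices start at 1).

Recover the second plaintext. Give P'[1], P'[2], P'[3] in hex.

P'[1] = 0x65, P'[2] = 0x08, P'[3] = 0x00

In CTR with a reused counter, both messages share the same keystream S_i, so C_i ⊕ C'_i = P_i ⊕ P'_i and thus P'_i = P_i ⊕ C_i ⊕ C'_i.
P'[1]: 0x66 ⊕ 0xCC ⊕ 0xCF = 0x65.
P'[2]: 0x4F ⊕ 0xE3 ⊕ 0xA4 = 0x08.
P'[3]: 0x32 ⊕ 0x9C ⊕ 0xAE = 0x00.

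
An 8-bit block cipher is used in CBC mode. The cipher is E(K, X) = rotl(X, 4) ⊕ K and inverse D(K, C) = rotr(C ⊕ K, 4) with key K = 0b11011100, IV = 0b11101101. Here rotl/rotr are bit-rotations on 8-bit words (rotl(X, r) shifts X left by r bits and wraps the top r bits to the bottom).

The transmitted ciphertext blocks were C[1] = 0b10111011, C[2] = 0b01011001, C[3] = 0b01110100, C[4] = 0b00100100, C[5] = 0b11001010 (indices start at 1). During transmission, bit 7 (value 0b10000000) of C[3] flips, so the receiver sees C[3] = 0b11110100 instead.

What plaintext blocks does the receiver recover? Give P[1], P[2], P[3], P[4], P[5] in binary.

CBC decryption: P_i = D(K, C_i) ⊕ C_{i−1}, with C_{0} = IV.
Only C[3] changed, to 0b11110100. In CBC, a change in C_i garbles P_i and flips the same bit in P_{i+1}. Decrypting the received ciphertext:
P[1]: D(K, 0b10111011) = 0b01110110; 0b01110110 ⊕ 0b11101101 = 0b10011011.
P[2]: D(K, 0b01011001) = 0b01011000; 0b01011000 ⊕ 0b10111011 = 0b11100011.
P[3]: D(K, 0b11110100) = 0b10000010; 0b10000010 ⊕ 0b01011001 = 0b11011011.
P[4]: D(K, 0b00100100) = 0b10001111; 0b10001111 ⊕ 0b11110100 = 0b01111011.
P[5]: D(K, 0b11001010) = 0b01100001; 0b01100001 ⊕ 0b00100100 = 0b01000101.
Blocks that differ from the original plaintext: P[3], P[4].

P[1] = 0b10011011, P[2] = 0b11100011, P[3] = 0b11011011, P[4] = 0b01111011, P[5] = 0b01000101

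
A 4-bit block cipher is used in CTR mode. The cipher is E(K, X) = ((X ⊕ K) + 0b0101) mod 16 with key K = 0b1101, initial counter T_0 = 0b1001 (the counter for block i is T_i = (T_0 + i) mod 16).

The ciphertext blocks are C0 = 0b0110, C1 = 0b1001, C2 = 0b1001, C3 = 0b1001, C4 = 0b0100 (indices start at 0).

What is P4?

CTR decryption: S_i = E(K, T_i) where T_i is the counter for block i; P_i = C_i ⊕ S_i.
P4: T = 0b1101, S = E(K, T) = 0b0101; 0b0100 ⊕ 0b0101 = 0b0001.

P4 = 0b0001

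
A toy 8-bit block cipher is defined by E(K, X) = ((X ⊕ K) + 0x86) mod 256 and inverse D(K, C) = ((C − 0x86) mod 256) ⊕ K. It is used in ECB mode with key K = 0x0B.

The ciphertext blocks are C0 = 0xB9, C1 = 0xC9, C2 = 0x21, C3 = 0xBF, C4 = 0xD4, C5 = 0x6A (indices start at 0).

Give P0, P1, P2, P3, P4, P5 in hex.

P0 = 0x38, P1 = 0x48, P2 = 0x90, P3 = 0x32, P4 = 0x45, P5 = 0xEF

ECB decryption: P_i = D(K, C_i).
P0: D(K, 0xB9) = 0x38.
P1: D(K, 0xC9) = 0x48.
P2: D(K, 0x21) = 0x90.
P3: D(K, 0xBF) = 0x32.
P4: D(K, 0xD4) = 0x45.
P5: D(K, 0x6A) = 0xEF.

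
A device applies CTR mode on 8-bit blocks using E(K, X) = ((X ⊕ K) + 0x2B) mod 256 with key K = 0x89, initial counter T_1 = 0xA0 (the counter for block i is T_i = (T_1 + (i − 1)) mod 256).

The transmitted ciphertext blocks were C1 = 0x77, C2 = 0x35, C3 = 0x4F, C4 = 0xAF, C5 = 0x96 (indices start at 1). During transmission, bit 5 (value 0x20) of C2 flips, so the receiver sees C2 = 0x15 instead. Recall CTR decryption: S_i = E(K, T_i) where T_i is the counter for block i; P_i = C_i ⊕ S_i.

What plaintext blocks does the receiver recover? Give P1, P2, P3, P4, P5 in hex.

Only C2 changed, to 0x15. In CTR, a change in C_i flips the same bit in P_i only; the keystream is unaffected. Decrypting the received ciphertext:
P1: T = 0xA0, S = E(K, T) = 0x54; 0x77 ⊕ 0x54 = 0x23.
P2: T = 0xA1, S = E(K, T) = 0x53; 0x15 ⊕ 0x53 = 0x46.
P3: T = 0xA2, S = E(K, T) = 0x56; 0x4F ⊕ 0x56 = 0x19.
P4: T = 0xA3, S = E(K, T) = 0x55; 0xAF ⊕ 0x55 = 0xFA.
P5: T = 0xA4, S = E(K, T) = 0x58; 0x96 ⊕ 0x58 = 0xCE.
Blocks that differ from the original plaintext: P2.

P1 = 0x23, P2 = 0x46, P3 = 0x19, P4 = 0xFA, P5 = 0xCE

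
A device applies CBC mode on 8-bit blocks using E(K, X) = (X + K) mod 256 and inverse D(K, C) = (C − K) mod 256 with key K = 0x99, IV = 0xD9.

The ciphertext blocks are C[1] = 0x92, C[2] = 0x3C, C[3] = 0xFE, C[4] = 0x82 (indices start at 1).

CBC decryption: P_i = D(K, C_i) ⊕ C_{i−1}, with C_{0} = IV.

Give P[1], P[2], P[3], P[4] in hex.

P[1]: D(K, 0x92) = 0xF9; 0xF9 ⊕ 0xD9 = 0x20.
P[2]: D(K, 0x3C) = 0xA3; 0xA3 ⊕ 0x92 = 0x31.
P[3]: D(K, 0xFE) = 0x65; 0x65 ⊕ 0x3C = 0x59.
P[4]: D(K, 0x82) = 0xE9; 0xE9 ⊕ 0xFE = 0x17.

P[1] = 0x20, P[2] = 0x31, P[3] = 0x59, P[4] = 0x17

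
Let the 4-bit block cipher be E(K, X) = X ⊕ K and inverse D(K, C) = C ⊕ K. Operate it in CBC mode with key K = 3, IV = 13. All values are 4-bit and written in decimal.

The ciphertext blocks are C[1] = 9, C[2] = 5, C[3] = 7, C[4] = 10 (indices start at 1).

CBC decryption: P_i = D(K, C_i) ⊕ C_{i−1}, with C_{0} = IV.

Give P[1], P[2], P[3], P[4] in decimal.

P[1] = 7, P[2] = 15, P[3] = 1, P[4] = 14

P[1]: D(K, 9) = 10; 10 ⊕ 13 = 7.
P[2]: D(K, 5) = 6; 6 ⊕ 9 = 15.
P[3]: D(K, 7) = 4; 4 ⊕ 5 = 1.
P[4]: D(K, 10) = 9; 9 ⊕ 7 = 14.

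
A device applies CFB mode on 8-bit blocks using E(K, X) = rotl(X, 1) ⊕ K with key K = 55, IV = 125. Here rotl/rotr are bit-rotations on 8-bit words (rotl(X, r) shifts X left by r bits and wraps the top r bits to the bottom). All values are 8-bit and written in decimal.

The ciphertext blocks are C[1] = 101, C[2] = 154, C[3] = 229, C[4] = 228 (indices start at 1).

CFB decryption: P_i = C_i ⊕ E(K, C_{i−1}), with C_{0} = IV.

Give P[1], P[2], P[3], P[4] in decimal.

P[1] = 168, P[2] = 103, P[3] = 231, P[4] = 24

P[1]: E(K, 125) = 205; 101 ⊕ 205 = 168.
P[2]: E(K, 101) = 253; 154 ⊕ 253 = 103.
P[3]: E(K, 154) = 2; 229 ⊕ 2 = 231.
P[4]: E(K, 229) = 252; 228 ⊕ 252 = 24.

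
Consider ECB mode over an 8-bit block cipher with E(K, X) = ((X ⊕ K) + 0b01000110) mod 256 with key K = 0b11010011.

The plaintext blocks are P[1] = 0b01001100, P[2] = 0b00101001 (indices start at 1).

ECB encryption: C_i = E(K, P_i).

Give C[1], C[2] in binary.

C[1] = 0b11100101, C[2] = 0b01000000

C[1]: E(K, 0b01001100) = 0b11100101.
C[2]: E(K, 0b00101001) = 0b01000000.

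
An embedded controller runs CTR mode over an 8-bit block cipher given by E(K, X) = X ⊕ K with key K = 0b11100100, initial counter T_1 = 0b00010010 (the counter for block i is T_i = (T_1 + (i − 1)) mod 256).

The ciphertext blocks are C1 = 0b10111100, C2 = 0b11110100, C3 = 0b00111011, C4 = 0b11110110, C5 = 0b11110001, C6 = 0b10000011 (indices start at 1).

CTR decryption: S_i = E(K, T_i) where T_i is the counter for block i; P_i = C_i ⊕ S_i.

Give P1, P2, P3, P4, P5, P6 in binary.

P1: T = 0b00010010, S = E(K, T) = 0b11110110; 0b10111100 ⊕ 0b11110110 = 0b01001010.
P2: T = 0b00010011, S = E(K, T) = 0b11110111; 0b11110100 ⊕ 0b11110111 = 0b00000011.
P3: T = 0b00010100, S = E(K, T) = 0b11110000; 0b00111011 ⊕ 0b11110000 = 0b11001011.
P4: T = 0b00010101, S = E(K, T) = 0b11110001; 0b11110110 ⊕ 0b11110001 = 0b00000111.
P5: T = 0b00010110, S = E(K, T) = 0b11110010; 0b11110001 ⊕ 0b11110010 = 0b00000011.
P6: T = 0b00010111, S = E(K, T) = 0b11110011; 0b10000011 ⊕ 0b11110011 = 0b01110000.

P1 = 0b01001010, P2 = 0b00000011, P3 = 0b11001011, P4 = 0b00000111, P5 = 0b00000011, P6 = 0b01110000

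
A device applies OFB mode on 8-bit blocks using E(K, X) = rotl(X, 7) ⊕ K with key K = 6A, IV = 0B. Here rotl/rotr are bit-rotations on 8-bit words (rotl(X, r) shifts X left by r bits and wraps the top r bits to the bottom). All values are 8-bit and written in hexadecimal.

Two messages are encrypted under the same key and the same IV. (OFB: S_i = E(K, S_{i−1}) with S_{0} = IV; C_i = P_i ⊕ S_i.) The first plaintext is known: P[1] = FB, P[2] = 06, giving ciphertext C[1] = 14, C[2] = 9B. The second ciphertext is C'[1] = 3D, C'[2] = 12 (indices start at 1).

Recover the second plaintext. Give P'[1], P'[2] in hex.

P'[1] = D2, P'[2] = 8F

In OFB with a reused IV, both messages share the same keystream S_i, so C_i ⊕ C'_i = P_i ⊕ P'_i and thus P'_i = P_i ⊕ C_i ⊕ C'_i.
P'[1]: FB ⊕ 14 ⊕ 3D = D2.
P'[2]: 06 ⊕ 9B ⊕ 12 = 8F.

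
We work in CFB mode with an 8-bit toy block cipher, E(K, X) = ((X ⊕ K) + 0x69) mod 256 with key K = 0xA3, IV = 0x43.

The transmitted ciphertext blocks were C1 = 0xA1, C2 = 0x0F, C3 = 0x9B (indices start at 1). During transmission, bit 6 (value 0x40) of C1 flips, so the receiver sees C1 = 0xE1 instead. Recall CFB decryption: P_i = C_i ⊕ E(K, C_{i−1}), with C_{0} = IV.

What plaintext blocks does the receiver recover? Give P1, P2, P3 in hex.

Only C1 changed, to 0xE1. In CFB, a change in C_i flips the same bit in P_i and garbles P_{i+1}. Decrypting the received ciphertext:
P1: E(K, 0x43) = 0x49; 0xE1 ⊕ 0x49 = 0xA8.
P2: E(K, 0xE1) = 0xAB; 0x0F ⊕ 0xAB = 0xA4.
P3: E(K, 0x0F) = 0x15; 0x9B ⊕ 0x15 = 0x8E.
Blocks that differ from the original plaintext: P1, P2.

P1 = 0xA8, P2 = 0xA4, P3 = 0x8E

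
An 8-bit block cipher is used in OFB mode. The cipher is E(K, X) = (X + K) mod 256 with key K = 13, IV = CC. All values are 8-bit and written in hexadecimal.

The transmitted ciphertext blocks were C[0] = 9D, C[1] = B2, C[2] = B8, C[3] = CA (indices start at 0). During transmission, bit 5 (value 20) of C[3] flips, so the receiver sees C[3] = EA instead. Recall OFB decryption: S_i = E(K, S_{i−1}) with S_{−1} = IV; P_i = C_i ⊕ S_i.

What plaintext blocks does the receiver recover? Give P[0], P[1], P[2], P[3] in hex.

Only C[3] changed, to EA. In OFB, a change in C_i flips the same bit in P_i only; the keystream is unaffected. Decrypting the received ciphertext:
P[0]: S = E(K, CC) = DF; 9D ⊕ DF = 42.
P[1]: S = E(K, DF) = F2; B2 ⊕ F2 = 40.
P[2]: S = E(K, F2) = 05; B8 ⊕ 05 = BD.
P[3]: S = E(K, 05) = 18; EA ⊕ 18 = F2.
Blocks that differ from the original plaintext: P[3].

P[0] = 42, P[1] = 40, P[2] = BD, P[3] = F2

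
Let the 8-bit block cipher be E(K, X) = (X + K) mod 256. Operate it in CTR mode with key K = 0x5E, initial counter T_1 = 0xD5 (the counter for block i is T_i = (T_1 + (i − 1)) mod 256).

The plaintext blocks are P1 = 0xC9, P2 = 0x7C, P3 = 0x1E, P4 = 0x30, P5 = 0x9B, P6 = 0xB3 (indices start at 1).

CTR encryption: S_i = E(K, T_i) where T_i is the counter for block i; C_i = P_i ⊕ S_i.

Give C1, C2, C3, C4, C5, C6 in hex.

C1: T = 0xD5, S = E(K, T) = 0x33; 0xC9 ⊕ 0x33 = 0xFA.
C2: T = 0xD6, S = E(K, T) = 0x34; 0x7C ⊕ 0x34 = 0x48.
C3: T = 0xD7, S = E(K, T) = 0x35; 0x1E ⊕ 0x35 = 0x2B.
C4: T = 0xD8, S = E(K, T) = 0x36; 0x30 ⊕ 0x36 = 0x06.
C5: T = 0xD9, S = E(K, T) = 0x37; 0x9B ⊕ 0x37 = 0xAC.
C6: T = 0xDA, S = E(K, T) = 0x38; 0xB3 ⊕ 0x38 = 0x8B.

C1 = 0xFA, C2 = 0x48, C3 = 0x2B, C4 = 0x06, C5 = 0xAC, C6 = 0x8B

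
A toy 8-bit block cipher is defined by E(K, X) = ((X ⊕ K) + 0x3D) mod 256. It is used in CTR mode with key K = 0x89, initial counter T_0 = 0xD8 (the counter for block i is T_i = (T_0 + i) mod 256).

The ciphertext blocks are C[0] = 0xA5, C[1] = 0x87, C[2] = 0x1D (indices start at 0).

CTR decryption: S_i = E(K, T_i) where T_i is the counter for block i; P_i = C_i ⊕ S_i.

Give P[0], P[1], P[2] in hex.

P[0]: T = 0xD8, S = E(K, T) = 0x8E; 0xA5 ⊕ 0x8E = 0x2B.
P[1]: T = 0xD9, S = E(K, T) = 0x8D; 0x87 ⊕ 0x8D = 0x0A.
P[2]: T = 0xDA, S = E(K, T) = 0x90; 0x1D ⊕ 0x90 = 0x8D.

P[0] = 0x2B, P[1] = 0x0A, P[2] = 0x8D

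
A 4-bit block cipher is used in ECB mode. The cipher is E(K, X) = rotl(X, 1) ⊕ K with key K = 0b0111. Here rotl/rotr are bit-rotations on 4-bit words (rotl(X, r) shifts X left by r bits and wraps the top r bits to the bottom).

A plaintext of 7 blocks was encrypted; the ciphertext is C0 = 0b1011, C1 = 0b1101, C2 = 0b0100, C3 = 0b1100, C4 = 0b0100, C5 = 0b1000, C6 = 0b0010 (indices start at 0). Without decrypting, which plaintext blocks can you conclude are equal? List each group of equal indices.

P2 = P4

ECB encrypts each block independently with the same key, so equal ciphertext blocks imply equal plaintext blocks.
C2 = C4 = 0b0100, so P2 = P4.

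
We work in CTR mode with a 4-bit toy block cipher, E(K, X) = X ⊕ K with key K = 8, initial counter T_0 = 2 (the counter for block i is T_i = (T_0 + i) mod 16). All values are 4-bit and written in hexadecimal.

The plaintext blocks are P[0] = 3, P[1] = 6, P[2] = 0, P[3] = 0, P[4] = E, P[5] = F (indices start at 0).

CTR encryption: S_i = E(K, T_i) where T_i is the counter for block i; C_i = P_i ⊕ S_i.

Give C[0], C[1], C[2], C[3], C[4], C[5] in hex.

C[0] = 9, C[1] = D, C[2] = C, C[3] = D, C[4] = 0, C[5] = 0

C[0]: T = 2, S = E(K, T) = A; 3 ⊕ A = 9.
C[1]: T = 3, S = E(K, T) = B; 6 ⊕ B = D.
C[2]: T = 4, S = E(K, T) = C; 0 ⊕ C = C.
C[3]: T = 5, S = E(K, T) = D; 0 ⊕ D = D.
C[4]: T = 6, S = E(K, T) = E; E ⊕ E = 0.
C[5]: T = 7, S = E(K, T) = F; F ⊕ F = 0.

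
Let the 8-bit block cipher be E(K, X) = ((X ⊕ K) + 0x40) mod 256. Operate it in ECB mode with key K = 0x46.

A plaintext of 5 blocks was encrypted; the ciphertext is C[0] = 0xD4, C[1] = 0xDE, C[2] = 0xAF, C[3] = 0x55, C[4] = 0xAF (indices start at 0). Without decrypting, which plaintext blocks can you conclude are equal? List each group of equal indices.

ECB encrypts each block independently with the same key, so equal ciphertext blocks imply equal plaintext blocks.
C[2] = C[4] = 0xAF, so P[2] = P[4].

P[2] = P[4]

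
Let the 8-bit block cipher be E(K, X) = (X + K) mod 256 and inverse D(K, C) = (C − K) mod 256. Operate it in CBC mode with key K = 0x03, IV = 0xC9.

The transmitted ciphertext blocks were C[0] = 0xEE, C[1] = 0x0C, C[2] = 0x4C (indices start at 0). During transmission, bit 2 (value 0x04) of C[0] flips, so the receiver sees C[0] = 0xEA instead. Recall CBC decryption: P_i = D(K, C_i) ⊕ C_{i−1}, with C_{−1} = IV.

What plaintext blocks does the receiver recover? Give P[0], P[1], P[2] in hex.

Only C[0] changed, to 0xEA. In CBC, a change in C_i garbles P_i and flips the same bit in P_{i+1}. Decrypting the received ciphertext:
P[0]: D(K, 0xEA) = 0xE7; 0xE7 ⊕ 0xC9 = 0x2E.
P[1]: D(K, 0x0C) = 0x09; 0x09 ⊕ 0xEA = 0xE3.
P[2]: D(K, 0x4C) = 0x49; 0x49 ⊕ 0x0C = 0x45.
Blocks that differ from the original plaintext: P[0], P[1].

P[0] = 0x2E, P[1] = 0xE3, P[2] = 0x45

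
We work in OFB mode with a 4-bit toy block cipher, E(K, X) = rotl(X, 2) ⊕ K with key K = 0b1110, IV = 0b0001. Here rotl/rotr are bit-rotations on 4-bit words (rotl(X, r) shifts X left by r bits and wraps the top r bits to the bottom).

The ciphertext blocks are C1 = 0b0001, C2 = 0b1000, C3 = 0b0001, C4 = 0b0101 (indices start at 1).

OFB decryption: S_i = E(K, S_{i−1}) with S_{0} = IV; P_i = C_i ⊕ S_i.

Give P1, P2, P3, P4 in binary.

P1 = 0b1011, P2 = 0b1100, P3 = 0b1110, P4 = 0b0100

P1: S = E(K, 0b0001) = 0b1010; 0b0001 ⊕ 0b1010 = 0b1011.
P2: S = E(K, 0b1010) = 0b0100; 0b1000 ⊕ 0b0100 = 0b1100.
P3: S = E(K, 0b0100) = 0b1111; 0b0001 ⊕ 0b1111 = 0b1110.
P4: S = E(K, 0b1111) = 0b0001; 0b0101 ⊕ 0b0001 = 0b0100.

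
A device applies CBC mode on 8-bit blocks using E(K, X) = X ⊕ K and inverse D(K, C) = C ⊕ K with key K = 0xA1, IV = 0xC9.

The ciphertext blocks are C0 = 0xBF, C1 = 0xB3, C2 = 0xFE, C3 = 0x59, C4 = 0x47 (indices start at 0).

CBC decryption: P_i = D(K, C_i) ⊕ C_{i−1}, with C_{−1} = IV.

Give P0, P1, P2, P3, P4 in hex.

P0: D(K, 0xBF) = 0x1E; 0x1E ⊕ 0xC9 = 0xD7.
P1: D(K, 0xB3) = 0x12; 0x12 ⊕ 0xBF = 0xAD.
P2: D(K, 0xFE) = 0x5F; 0x5F ⊕ 0xB3 = 0xEC.
P3: D(K, 0x59) = 0xF8; 0xF8 ⊕ 0xFE = 0x06.
P4: D(K, 0x47) = 0xE6; 0xE6 ⊕ 0x59 = 0xBF.

P0 = 0xD7, P1 = 0xAD, P2 = 0xEC, P3 = 0x06, P4 = 0xBF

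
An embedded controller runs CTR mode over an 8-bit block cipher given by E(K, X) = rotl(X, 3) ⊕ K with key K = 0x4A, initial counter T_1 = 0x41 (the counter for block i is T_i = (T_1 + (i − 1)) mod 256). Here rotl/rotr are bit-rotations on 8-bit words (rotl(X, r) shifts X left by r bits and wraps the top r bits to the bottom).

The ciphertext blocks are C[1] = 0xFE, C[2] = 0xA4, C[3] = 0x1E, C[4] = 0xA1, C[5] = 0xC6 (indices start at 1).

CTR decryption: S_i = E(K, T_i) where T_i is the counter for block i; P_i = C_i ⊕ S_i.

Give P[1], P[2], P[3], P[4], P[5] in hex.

P[1]: T = 0x41, S = E(K, T) = 0x40; 0xFE ⊕ 0x40 = 0xBE.
P[2]: T = 0x42, S = E(K, T) = 0x58; 0xA4 ⊕ 0x58 = 0xFC.
P[3]: T = 0x43, S = E(K, T) = 0x50; 0x1E ⊕ 0x50 = 0x4E.
P[4]: T = 0x44, S = E(K, T) = 0x68; 0xA1 ⊕ 0x68 = 0xC9.
P[5]: T = 0x45, S = E(K, T) = 0x60; 0xC6 ⊕ 0x60 = 0xA6.

P[1] = 0xBE, P[2] = 0xFC, P[3] = 0x4E, P[4] = 0xC9, P[5] = 0xA6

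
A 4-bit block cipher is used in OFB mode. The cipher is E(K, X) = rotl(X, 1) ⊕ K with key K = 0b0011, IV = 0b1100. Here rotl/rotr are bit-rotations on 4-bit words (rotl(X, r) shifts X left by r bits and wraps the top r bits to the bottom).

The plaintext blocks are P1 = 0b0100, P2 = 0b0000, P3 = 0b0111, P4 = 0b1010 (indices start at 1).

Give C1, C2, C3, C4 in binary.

C1 = 0b1110, C2 = 0b0110, C3 = 0b1000, C4 = 0b0110

OFB encryption: S_i = E(K, S_{i−1}) with S_{0} = IV; C_i = P_i ⊕ S_i.
C1: S = E(K, 0b1100) = 0b1010; 0b0100 ⊕ 0b1010 = 0b1110.
C2: S = E(K, 0b1010) = 0b0110; 0b0000 ⊕ 0b0110 = 0b0110.
C3: S = E(K, 0b0110) = 0b1111; 0b0111 ⊕ 0b1111 = 0b1000.
C4: S = E(K, 0b1111) = 0b1100; 0b1010 ⊕ 0b1100 = 0b0110.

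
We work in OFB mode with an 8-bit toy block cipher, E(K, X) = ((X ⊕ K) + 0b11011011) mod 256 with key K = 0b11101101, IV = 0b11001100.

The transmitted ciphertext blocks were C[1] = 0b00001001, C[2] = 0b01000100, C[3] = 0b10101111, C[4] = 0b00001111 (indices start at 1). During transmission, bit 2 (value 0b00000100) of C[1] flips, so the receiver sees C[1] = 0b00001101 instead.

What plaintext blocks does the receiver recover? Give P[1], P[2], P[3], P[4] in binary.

OFB decryption: S_i = E(K, S_{i−1}) with S_{0} = IV; P_i = C_i ⊕ S_i.
Only C[1] changed, to 0b00001101. In OFB, a change in C_i flips the same bit in P_i only; the keystream is unaffected. Decrypting the received ciphertext:
P[1]: S = E(K, 0b11001100) = 0b11111100; 0b00001101 ⊕ 0b11111100 = 0b11110001.
P[2]: S = E(K, 0b11111100) = 0b11101100; 0b01000100 ⊕ 0b11101100 = 0b10101000.
P[3]: S = E(K, 0b11101100) = 0b11011100; 0b10101111 ⊕ 0b11011100 = 0b01110011.
P[4]: S = E(K, 0b11011100) = 0b00001100; 0b00001111 ⊕ 0b00001100 = 0b00000011.
Blocks that differ from the original plaintext: P[1].

P[1] = 0b11110001, P[2] = 0b10101000, P[3] = 0b01110011, P[4] = 0b00000011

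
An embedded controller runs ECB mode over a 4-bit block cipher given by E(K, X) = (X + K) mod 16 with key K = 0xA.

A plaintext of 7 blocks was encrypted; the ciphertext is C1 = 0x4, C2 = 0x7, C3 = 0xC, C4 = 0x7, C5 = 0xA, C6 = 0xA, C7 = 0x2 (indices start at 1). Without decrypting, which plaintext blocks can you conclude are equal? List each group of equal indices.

P2 = P4; P5 = P6

ECB encrypts each block independently with the same key, so equal ciphertext blocks imply equal plaintext blocks.
C2 = C4 = 0x7, so P2 = P4.
C5 = C6 = 0xA, so P5 = P6.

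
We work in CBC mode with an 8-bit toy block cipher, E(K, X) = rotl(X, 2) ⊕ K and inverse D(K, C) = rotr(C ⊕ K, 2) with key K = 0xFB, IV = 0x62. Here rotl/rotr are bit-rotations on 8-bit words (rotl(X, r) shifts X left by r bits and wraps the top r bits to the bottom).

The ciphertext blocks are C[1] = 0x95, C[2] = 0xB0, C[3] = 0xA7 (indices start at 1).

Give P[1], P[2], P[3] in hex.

P[1] = 0xF9, P[2] = 0x47, P[3] = 0xA7

CBC decryption: P_i = D(K, C_i) ⊕ C_{i−1}, with C_{0} = IV.
P[1]: D(K, 0x95) = 0x9B; 0x9B ⊕ 0x62 = 0xF9.
P[2]: D(K, 0xB0) = 0xD2; 0xD2 ⊕ 0x95 = 0x47.
P[3]: D(K, 0xA7) = 0x17; 0x17 ⊕ 0xB0 = 0xA7.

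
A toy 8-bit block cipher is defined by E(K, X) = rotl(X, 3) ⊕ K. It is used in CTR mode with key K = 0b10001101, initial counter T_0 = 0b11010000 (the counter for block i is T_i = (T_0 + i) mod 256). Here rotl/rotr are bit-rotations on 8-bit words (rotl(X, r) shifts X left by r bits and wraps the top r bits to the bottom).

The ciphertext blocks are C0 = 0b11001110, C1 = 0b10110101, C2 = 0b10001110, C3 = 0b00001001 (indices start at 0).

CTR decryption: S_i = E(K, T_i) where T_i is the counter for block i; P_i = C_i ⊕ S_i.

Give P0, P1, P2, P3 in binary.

P0 = 0b11000101, P1 = 0b10110110, P2 = 0b10010101, P3 = 0b00011010

P0: T = 0b11010000, S = E(K, T) = 0b00001011; 0b11001110 ⊕ 0b00001011 = 0b11000101.
P1: T = 0b11010001, S = E(K, T) = 0b00000011; 0b10110101 ⊕ 0b00000011 = 0b10110110.
P2: T = 0b11010010, S = E(K, T) = 0b00011011; 0b10001110 ⊕ 0b00011011 = 0b10010101.
P3: T = 0b11010011, S = E(K, T) = 0b00010011; 0b00001001 ⊕ 0b00010011 = 0b00011010.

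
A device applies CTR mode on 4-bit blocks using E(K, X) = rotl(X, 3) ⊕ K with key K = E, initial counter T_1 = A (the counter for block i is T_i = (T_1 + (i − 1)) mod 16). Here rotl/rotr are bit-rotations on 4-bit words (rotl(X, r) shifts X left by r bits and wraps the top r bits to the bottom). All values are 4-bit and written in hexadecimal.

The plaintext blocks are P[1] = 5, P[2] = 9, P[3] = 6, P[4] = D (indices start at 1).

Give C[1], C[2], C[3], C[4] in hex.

C[1] = E, C[2] = A, C[3] = E, C[4] = D

CTR encryption: S_i = E(K, T_i) where T_i is the counter for block i; C_i = P_i ⊕ S_i.
C[1]: T = A, S = E(K, T) = B; 5 ⊕ B = E.
C[2]: T = B, S = E(K, T) = 3; 9 ⊕ 3 = A.
C[3]: T = C, S = E(K, T) = 8; 6 ⊕ 8 = E.
C[4]: T = D, S = E(K, T) = 0; D ⊕ 0 = D.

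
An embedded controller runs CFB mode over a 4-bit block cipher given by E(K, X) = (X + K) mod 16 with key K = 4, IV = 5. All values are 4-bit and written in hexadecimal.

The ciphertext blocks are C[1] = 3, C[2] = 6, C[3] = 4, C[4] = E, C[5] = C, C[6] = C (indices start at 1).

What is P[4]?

P[4] = 6

CFB decryption: P_i = C_i ⊕ E(K, C_{i−1}), with C_{0} = IV.
P[4]: E(K, 4) = 8; E ⊕ 8 = 6.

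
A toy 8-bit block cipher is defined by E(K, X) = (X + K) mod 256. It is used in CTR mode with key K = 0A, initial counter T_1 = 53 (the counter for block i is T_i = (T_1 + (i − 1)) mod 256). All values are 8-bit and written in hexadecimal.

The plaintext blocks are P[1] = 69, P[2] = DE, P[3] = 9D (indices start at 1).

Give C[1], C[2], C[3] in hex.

C[1] = 34, C[2] = 80, C[3] = C2

CTR encryption: S_i = E(K, T_i) where T_i is the counter for block i; C_i = P_i ⊕ S_i.
C[1]: T = 53, S = E(K, T) = 5D; 69 ⊕ 5D = 34.
C[2]: T = 54, S = E(K, T) = 5E; DE ⊕ 5E = 80.
C[3]: T = 55, S = E(K, T) = 5F; 9D ⊕ 5F = C2.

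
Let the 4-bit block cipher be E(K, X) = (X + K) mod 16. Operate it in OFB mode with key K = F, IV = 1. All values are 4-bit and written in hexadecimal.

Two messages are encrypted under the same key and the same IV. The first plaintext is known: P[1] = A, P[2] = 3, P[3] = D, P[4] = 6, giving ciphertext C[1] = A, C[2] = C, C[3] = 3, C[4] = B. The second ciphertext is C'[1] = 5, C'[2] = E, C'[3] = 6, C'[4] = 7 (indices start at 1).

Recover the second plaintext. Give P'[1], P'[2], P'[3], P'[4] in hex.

In OFB with a reused IV, both messages share the same keystream S_i, so C_i ⊕ C'_i = P_i ⊕ P'_i and thus P'_i = P_i ⊕ C_i ⊕ C'_i.
P'[1]: A ⊕ A ⊕ 5 = 5.
P'[2]: 3 ⊕ C ⊕ E = 1.
P'[3]: D ⊕ 3 ⊕ 6 = 8.
P'[4]: 6 ⊕ B ⊕ 7 = A.

P'[1] = 5, P'[2] = 1, P'[3] = 8, P'[4] = A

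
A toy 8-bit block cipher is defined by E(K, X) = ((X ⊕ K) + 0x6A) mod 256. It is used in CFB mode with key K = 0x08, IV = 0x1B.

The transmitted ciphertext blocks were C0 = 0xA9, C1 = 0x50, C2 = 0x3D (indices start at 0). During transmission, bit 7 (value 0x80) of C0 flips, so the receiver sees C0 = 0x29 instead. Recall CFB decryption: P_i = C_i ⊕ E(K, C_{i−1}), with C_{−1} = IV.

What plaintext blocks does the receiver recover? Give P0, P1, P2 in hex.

P0 = 0x54, P1 = 0xDB, P2 = 0xFF

Only C0 changed, to 0x29. In CFB, a change in C_i flips the same bit in P_i and garbles P_{i+1}. Decrypting the received ciphertext:
P0: E(K, 0x1B) = 0x7D; 0x29 ⊕ 0x7D = 0x54.
P1: E(K, 0x29) = 0x8B; 0x50 ⊕ 0x8B = 0xDB.
P2: E(K, 0x50) = 0xC2; 0x3D ⊕ 0xC2 = 0xFF.
Blocks that differ from the original plaintext: P0, P1.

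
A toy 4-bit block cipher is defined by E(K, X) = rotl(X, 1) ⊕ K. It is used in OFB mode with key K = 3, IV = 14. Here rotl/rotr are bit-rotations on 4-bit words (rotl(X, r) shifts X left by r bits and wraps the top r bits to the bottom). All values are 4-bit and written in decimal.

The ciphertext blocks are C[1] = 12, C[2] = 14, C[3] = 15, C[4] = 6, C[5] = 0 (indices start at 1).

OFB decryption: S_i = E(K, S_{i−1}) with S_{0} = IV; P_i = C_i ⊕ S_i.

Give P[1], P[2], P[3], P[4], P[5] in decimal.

P[1] = 2, P[2] = 0, P[3] = 1, P[4] = 8, P[5] = 14

P[1]: S = E(K, 14) = 14; 12 ⊕ 14 = 2.
P[2]: S = E(K, 14) = 14; 14 ⊕ 14 = 0.
P[3]: S = E(K, 14) = 14; 15 ⊕ 14 = 1.
P[4]: S = E(K, 14) = 14; 6 ⊕ 14 = 8.
P[5]: S = E(K, 14) = 14; 0 ⊕ 14 = 14.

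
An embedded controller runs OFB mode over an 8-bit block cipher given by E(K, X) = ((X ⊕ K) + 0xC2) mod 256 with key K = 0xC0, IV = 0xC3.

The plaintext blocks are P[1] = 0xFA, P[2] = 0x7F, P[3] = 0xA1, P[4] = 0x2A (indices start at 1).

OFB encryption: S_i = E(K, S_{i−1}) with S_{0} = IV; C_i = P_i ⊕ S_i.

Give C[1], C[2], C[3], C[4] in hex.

C[1] = 0x3F, C[2] = 0xB8, C[3] = 0x68, C[4] = 0xE1

C[1]: S = E(K, 0xC3) = 0xC5; 0xFA ⊕ 0xC5 = 0x3F.
C[2]: S = E(K, 0xC5) = 0xC7; 0x7F ⊕ 0xC7 = 0xB8.
C[3]: S = E(K, 0xC7) = 0xC9; 0xA1 ⊕ 0xC9 = 0x68.
C[4]: S = E(K, 0xC9) = 0xCB; 0x2A ⊕ 0xCB = 0xE1.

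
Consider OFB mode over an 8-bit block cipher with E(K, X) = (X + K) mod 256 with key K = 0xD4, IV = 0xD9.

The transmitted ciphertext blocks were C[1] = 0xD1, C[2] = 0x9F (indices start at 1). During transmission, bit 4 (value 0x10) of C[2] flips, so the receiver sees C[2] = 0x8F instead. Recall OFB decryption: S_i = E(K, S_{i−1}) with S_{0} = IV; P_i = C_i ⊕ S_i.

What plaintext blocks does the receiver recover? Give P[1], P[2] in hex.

Only C[2] changed, to 0x8F. In OFB, a change in C_i flips the same bit in P_i only; the keystream is unaffected. Decrypting the received ciphertext:
P[1]: S = E(K, 0xD9) = 0xAD; 0xD1 ⊕ 0xAD = 0x7C.
P[2]: S = E(K, 0xAD) = 0x81; 0x8F ⊕ 0x81 = 0x0E.
Blocks that differ from the original plaintext: P[2].

P[1] = 0x7C, P[2] = 0x0E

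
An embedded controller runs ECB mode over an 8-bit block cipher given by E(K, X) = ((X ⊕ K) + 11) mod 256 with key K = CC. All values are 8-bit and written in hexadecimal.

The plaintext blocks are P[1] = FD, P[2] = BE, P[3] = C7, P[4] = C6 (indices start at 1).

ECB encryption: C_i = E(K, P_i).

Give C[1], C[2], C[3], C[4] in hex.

C[1] = 42, C[2] = 83, C[3] = 1C, C[4] = 1B

C[1]: E(K, FD) = 42.
C[2]: E(K, BE) = 83.
C[3]: E(K, C7) = 1C.
C[4]: E(K, C6) = 1B.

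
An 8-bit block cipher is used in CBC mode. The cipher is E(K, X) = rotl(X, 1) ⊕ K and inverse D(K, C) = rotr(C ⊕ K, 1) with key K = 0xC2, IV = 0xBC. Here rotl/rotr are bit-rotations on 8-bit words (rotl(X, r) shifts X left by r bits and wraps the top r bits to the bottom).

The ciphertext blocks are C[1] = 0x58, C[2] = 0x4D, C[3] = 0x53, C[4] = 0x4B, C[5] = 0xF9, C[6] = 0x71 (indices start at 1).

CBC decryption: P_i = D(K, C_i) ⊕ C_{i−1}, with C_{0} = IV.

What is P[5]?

P[5] = 0xD6

P[5]: D(K, 0xF9) = 0x9D; 0x9D ⊕ 0x4B = 0xD6.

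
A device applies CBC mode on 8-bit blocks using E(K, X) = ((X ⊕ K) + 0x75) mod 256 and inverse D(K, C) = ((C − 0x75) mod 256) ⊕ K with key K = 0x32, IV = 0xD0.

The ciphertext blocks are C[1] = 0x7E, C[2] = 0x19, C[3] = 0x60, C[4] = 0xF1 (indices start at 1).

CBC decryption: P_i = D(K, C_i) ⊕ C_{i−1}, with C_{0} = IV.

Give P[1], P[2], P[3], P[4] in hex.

P[1]: D(K, 0x7E) = 0x3B; 0x3B ⊕ 0xD0 = 0xEB.
P[2]: D(K, 0x19) = 0x96; 0x96 ⊕ 0x7E = 0xE8.
P[3]: D(K, 0x60) = 0xD9; 0xD9 ⊕ 0x19 = 0xC0.
P[4]: D(K, 0xF1) = 0x4E; 0x4E ⊕ 0x60 = 0x2E.

P[1] = 0xEB, P[2] = 0xE8, P[3] = 0xC0, P[4] = 0x2E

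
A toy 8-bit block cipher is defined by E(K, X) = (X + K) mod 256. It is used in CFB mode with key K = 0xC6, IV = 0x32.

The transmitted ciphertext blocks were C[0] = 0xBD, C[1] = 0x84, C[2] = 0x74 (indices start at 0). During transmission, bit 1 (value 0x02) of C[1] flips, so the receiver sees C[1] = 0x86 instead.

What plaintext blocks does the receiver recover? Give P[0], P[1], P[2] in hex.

P[0] = 0x45, P[1] = 0x05, P[2] = 0x38

CFB decryption: P_i = C_i ⊕ E(K, C_{i−1}), with C_{−1} = IV.
Only C[1] changed, to 0x86. In CFB, a change in C_i flips the same bit in P_i and garbles P_{i+1}. Decrypting the received ciphertext:
P[0]: E(K, 0x32) = 0xF8; 0xBD ⊕ 0xF8 = 0x45.
P[1]: E(K, 0xBD) = 0x83; 0x86 ⊕ 0x83 = 0x05.
P[2]: E(K, 0x86) = 0x4C; 0x74 ⊕ 0x4C = 0x38.
Blocks that differ from the original plaintext: P[1], P[2].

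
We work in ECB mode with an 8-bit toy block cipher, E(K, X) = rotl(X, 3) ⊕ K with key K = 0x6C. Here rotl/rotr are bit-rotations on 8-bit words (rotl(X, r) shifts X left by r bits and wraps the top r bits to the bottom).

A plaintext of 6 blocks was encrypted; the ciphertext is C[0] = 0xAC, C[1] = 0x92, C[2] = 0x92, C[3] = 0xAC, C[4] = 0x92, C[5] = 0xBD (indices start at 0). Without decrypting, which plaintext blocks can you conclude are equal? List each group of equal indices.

P[0] = P[3]; P[1] = P[2] = P[4]

ECB encrypts each block independently with the same key, so equal ciphertext blocks imply equal plaintext blocks.
C[0] = C[3] = 0xAC, so P[0] = P[3].
C[1] = C[2] = C[4] = 0x92, so P[1] = P[2] = P[4].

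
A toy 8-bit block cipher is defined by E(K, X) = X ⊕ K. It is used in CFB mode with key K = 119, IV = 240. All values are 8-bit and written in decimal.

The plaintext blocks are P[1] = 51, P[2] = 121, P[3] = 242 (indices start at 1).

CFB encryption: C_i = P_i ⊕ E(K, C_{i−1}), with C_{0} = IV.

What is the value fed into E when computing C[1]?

C[1]: E(K, 240) = 135; 51 ⊕ 135 = 180.
So the input to E for block [1] is 240.

240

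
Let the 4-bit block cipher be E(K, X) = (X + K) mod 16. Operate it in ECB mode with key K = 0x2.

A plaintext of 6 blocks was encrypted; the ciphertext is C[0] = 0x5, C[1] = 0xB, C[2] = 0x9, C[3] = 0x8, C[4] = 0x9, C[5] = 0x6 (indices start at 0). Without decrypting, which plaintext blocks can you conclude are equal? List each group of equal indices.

ECB encrypts each block independently with the same key, so equal ciphertext blocks imply equal plaintext blocks.
C[2] = C[4] = 0x9, so P[2] = P[4].

P[2] = P[4]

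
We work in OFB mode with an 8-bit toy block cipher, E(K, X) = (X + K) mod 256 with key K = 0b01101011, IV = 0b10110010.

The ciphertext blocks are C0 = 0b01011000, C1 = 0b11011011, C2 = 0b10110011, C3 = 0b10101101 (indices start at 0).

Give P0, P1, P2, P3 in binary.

P0 = 0b01000101, P1 = 0b01010011, P2 = 0b01000000, P3 = 0b11110011

OFB decryption: S_i = E(K, S_{i−1}) with S_{−1} = IV; P_i = C_i ⊕ S_i.
P0: S = E(K, 0b10110010) = 0b00011101; 0b01011000 ⊕ 0b00011101 = 0b01000101.
P1: S = E(K, 0b00011101) = 0b10001000; 0b11011011 ⊕ 0b10001000 = 0b01010011.
P2: S = E(K, 0b10001000) = 0b11110011; 0b10110011 ⊕ 0b11110011 = 0b01000000.
P3: S = E(K, 0b11110011) = 0b01011110; 0b10101101 ⊕ 0b01011110 = 0b11110011.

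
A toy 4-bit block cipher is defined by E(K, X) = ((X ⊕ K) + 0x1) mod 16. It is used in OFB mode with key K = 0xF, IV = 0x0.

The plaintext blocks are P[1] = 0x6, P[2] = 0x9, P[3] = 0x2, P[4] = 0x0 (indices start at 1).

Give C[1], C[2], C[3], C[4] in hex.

OFB encryption: S_i = E(K, S_{i−1}) with S_{0} = IV; C_i = P_i ⊕ S_i.
C[1]: S = E(K, 0x0) = 0x0; 0x6 ⊕ 0x0 = 0x6.
C[2]: S = E(K, 0x0) = 0x0; 0x9 ⊕ 0x0 = 0x9.
C[3]: S = E(K, 0x0) = 0x0; 0x2 ⊕ 0x0 = 0x2.
C[4]: S = E(K, 0x0) = 0x0; 0x0 ⊕ 0x0 = 0x0.

C[1] = 0x6, C[2] = 0x9, C[3] = 0x2, C[4] = 0x0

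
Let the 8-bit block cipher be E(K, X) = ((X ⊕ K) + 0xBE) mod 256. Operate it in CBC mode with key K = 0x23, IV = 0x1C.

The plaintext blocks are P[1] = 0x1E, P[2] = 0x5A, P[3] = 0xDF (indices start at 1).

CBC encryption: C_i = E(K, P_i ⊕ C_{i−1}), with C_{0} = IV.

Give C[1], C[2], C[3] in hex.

C[1] = 0xDF, C[2] = 0x64, C[3] = 0x56

C[1]: P[1] ⊕ 0x1C = 0x02; E(K, 0x02) = 0xDF.
C[2]: P[2] ⊕ 0xDF = 0x85; E(K, 0x85) = 0x64.
C[3]: P[3] ⊕ 0x64 = 0xBB; E(K, 0xBB) = 0x56.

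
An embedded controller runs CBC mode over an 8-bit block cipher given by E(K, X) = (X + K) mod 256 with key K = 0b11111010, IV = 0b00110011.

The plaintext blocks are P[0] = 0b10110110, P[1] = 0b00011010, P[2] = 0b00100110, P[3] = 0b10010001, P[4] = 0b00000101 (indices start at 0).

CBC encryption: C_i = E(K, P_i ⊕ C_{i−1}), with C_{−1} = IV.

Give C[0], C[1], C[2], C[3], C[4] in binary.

C[0] = 0b01111111, C[1] = 0b01011111, C[2] = 0b01110011, C[3] = 0b11011100, C[4] = 0b11010011

C[0]: P[0] ⊕ 0b00110011 = 0b10000101; E(K, 0b10000101) = 0b01111111.
C[1]: P[1] ⊕ 0b01111111 = 0b01100101; E(K, 0b01100101) = 0b01011111.
C[2]: P[2] ⊕ 0b01011111 = 0b01111001; E(K, 0b01111001) = 0b01110011.
C[3]: P[3] ⊕ 0b01110011 = 0b11100010; E(K, 0b11100010) = 0b11011100.
C[4]: P[4] ⊕ 0b11011100 = 0b11011001; E(K, 0b11011001) = 0b11010011.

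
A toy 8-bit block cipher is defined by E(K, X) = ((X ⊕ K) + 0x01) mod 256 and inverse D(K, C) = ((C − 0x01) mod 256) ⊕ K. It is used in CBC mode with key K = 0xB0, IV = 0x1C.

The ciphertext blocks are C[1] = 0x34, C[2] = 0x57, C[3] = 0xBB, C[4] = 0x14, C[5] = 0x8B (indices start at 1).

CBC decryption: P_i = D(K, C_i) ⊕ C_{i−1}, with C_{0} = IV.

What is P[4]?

P[4] = 0x18

P[4]: D(K, 0x14) = 0xA3; 0xA3 ⊕ 0xBB = 0x18.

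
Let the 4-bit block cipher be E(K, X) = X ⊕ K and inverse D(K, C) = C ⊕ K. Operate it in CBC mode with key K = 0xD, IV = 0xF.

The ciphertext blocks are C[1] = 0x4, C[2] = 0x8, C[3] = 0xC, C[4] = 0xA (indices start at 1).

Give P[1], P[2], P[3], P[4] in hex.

P[1] = 0x6, P[2] = 0x1, P[3] = 0x9, P[4] = 0xB

CBC decryption: P_i = D(K, C_i) ⊕ C_{i−1}, with C_{0} = IV.
P[1]: D(K, 0x4) = 0x9; 0x9 ⊕ 0xF = 0x6.
P[2]: D(K, 0x8) = 0x5; 0x5 ⊕ 0x4 = 0x1.
P[3]: D(K, 0xC) = 0x1; 0x1 ⊕ 0x8 = 0x9.
P[4]: D(K, 0xA) = 0x7; 0x7 ⊕ 0xC = 0xB.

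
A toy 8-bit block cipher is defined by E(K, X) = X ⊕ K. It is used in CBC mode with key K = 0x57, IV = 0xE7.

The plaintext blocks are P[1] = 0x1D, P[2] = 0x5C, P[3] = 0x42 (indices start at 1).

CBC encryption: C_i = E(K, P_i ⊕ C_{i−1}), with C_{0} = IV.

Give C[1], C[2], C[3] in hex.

C[1]: P[1] ⊕ 0xE7 = 0xFA; E(K, 0xFA) = 0xAD.
C[2]: P[2] ⊕ 0xAD = 0xF1; E(K, 0xF1) = 0xA6.
C[3]: P[3] ⊕ 0xA6 = 0xE4; E(K, 0xE4) = 0xB3.

C[1] = 0xAD, C[2] = 0xA6, C[3] = 0xB3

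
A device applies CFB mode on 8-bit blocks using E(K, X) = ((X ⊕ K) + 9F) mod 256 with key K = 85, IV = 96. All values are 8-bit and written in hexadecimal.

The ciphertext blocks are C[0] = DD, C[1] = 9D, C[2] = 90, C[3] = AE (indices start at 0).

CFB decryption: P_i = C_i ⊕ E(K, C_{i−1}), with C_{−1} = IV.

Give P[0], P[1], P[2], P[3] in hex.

P[0]: E(K, 96) = B2; DD ⊕ B2 = 6F.
P[1]: E(K, DD) = F7; 9D ⊕ F7 = 6A.
P[2]: E(K, 9D) = B7; 90 ⊕ B7 = 27.
P[3]: E(K, 90) = B4; AE ⊕ B4 = 1A.

P[0] = 6F, P[1] = 6A, P[2] = 27, P[3] = 1A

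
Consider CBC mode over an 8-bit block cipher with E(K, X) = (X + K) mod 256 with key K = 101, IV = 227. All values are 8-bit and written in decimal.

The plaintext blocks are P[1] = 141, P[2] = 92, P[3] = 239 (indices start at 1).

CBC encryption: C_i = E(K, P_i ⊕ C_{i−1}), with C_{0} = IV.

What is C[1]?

C[1]: P[1] ⊕ 227 = 110; E(K, 110) = 211.

C[1] = 211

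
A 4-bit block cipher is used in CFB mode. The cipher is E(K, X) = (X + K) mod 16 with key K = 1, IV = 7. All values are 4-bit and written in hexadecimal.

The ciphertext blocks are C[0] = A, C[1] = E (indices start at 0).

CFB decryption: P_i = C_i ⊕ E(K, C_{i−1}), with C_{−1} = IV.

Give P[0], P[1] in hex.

P[0] = 2, P[1] = 5

P[0]: E(K, 7) = 8; A ⊕ 8 = 2.
P[1]: E(K, A) = B; E ⊕ B = 5.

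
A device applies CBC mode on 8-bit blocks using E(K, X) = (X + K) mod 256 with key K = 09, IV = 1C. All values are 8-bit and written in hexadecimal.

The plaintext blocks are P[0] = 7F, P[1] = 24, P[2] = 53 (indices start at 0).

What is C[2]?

C[2] = 0B

CBC encryption: C_i = E(K, P_i ⊕ C_{i−1}), with C_{−1} = IV.
C[0]: P[0] ⊕ 1C = 63; E(K, 63) = 6C.
C[1]: P[1] ⊕ 6C = 48; E(K, 48) = 51.
C[2]: P[2] ⊕ 51 = 02; E(K, 02) = 0B.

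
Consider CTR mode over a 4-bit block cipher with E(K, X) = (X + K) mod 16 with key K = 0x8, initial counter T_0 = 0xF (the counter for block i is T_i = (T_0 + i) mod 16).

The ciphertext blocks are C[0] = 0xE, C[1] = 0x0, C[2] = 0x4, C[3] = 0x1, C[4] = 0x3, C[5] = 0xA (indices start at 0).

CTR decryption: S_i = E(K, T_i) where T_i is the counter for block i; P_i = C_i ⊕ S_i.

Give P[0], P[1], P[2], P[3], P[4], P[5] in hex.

P[0] = 0x9, P[1] = 0x8, P[2] = 0xD, P[3] = 0xB, P[4] = 0x8, P[5] = 0x6

P[0]: T = 0xF, S = E(K, T) = 0x7; 0xE ⊕ 0x7 = 0x9.
P[1]: T = 0x0, S = E(K, T) = 0x8; 0x0 ⊕ 0x8 = 0x8.
P[2]: T = 0x1, S = E(K, T) = 0x9; 0x4 ⊕ 0x9 = 0xD.
P[3]: T = 0x2, S = E(K, T) = 0xA; 0x1 ⊕ 0xA = 0xB.
P[4]: T = 0x3, S = E(K, T) = 0xB; 0x3 ⊕ 0xB = 0x8.
P[5]: T = 0x4, S = E(K, T) = 0xC; 0xA ⊕ 0xC = 0x6.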